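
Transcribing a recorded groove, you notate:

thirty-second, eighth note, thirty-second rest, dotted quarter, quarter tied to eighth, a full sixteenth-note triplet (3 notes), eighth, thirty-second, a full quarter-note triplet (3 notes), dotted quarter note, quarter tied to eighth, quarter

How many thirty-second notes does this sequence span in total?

87

Working in thirty-second notes: thirty-second = 1; eighth note = 4; thirty-second rest = 1; dotted quarter = 12; quarter tied to eighth (quarter + eighth) = 12; a full sixteenth-note triplet (3 notes) (three triplet sixteenths span one eighth) = 4; eighth = 4; thirty-second = 1; a full quarter-note triplet (3 notes) (three triplet quarters span one half) = 16; dotted quarter note = 12; quarter tied to eighth (quarter + eighth) = 12; quarter = 8.
Adding: 1 + 4 + 1 + 12 + 12 + 4 + 4 + 1 + 16 + 12 + 12 + 8 = 87 thirty-second notes.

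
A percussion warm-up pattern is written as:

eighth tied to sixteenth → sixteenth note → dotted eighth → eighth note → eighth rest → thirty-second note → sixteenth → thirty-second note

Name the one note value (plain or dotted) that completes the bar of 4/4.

dotted eighth note

The bar of 4/4 = 32 thirty-second notes.
Convert each value to thirty-second notes: eighth tied to sixteenth (eighth + sixteenth) = 6; sixteenth note = 2; dotted eighth = 6; eighth note = 4; eighth rest = 4; thirty-second note = 1; sixteenth = 2; thirty-second note = 1.
Altogether 6 + 2 + 6 + 4 + 4 + 1 + 2 + 1 = 26.
Remaining: 32 − 26 = 6 thirty-second notes, which is a dotted eighth note.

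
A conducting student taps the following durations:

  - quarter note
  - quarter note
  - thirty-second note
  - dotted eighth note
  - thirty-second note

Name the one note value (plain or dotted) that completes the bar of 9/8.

The bar of 9/8 = 36 thirty-second notes.
Each duration in thirty-second notes: quarter note = 8; quarter note = 8; thirty-second note = 1; dotted eighth note = 6; thirty-second note = 1.
Sum: 8 + 8 + 1 + 6 + 1 = 24.
Remaining: 36 − 24 = 12 thirty-second notes, which is a dotted quarter note.

dotted quarter note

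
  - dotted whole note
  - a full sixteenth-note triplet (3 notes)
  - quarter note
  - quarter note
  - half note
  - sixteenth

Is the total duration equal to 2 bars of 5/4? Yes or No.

One bar of 5/4 = 20 sixteenth notes, so 2 bars = 40.
Convert each value to sixteenth notes: dotted whole note = 24; a full sixteenth-note triplet (3 notes) (three triplet sixteenths span one eighth) = 2; quarter note = 4; quarter note = 4; half note = 8; sixteenth = 1.
Sum: 24 + 2 + 4 + 4 + 8 + 1 = 43.
43 exceeds 40, so the answer is No.

No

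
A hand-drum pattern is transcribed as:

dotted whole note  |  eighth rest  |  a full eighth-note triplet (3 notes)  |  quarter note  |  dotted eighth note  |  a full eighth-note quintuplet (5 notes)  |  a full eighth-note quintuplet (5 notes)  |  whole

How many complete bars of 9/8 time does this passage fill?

3

One bar of 9/8 = 18 sixteenth notes.
Each duration in sixteenth notes: dotted whole note = 24; eighth rest = 2; a full eighth-note triplet (3 notes) (three triplet eighths span one quarter) = 4; quarter note = 4; dotted eighth note = 3; a full eighth-note quintuplet (5 notes) (five quintuplet eighths span one half) = 8; a full eighth-note quintuplet (5 notes) (five quintuplet eighths span one half) = 8; whole = 16.
Sum: 24 + 2 + 4 + 4 + 3 + 8 + 8 + 16 = 69.
69 ÷ 18 = 3 complete bars with 15 left over.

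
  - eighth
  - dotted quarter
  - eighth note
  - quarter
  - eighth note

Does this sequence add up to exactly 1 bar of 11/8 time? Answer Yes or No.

No

One bar of 11/8 = 11 eighth notes.
Express everything in eighth notes: eighth = 1; dotted quarter = 3; eighth note = 1; quarter = 2; eighth note = 1.
Sum: 1 + 3 + 1 + 2 + 1 = 8.
8 falls short of 11, so the answer is No.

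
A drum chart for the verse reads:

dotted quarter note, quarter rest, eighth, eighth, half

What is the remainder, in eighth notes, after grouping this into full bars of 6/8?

One bar of 6/8 = 6 eighth notes.
Convert each value to eighth notes: dotted quarter note = 3; quarter rest = 2; eighth = 1; eighth = 1; half = 4.
Total: 3 + 2 + 1 + 1 + 4 = 11.
11 ÷ 6 = 1 complete bar with 5 eighth notes remaining.

5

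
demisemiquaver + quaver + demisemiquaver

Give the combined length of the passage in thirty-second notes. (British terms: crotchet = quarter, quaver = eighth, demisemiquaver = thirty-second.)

Working in thirty-second notes: demisemiquaver = 1; quaver = 4; demisemiquaver = 1.
Altogether 1 + 4 + 1 = 6 thirty-second notes.

6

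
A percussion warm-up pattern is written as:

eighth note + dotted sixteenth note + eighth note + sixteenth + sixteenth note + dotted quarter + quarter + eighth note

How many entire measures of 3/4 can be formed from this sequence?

One bar of 3/4 = 24 thirty-second notes.
Working in thirty-second notes: eighth note = 4; dotted sixteenth note = 3; eighth note = 4; sixteenth = 2; sixteenth note = 2; dotted quarter = 12; quarter = 8; eighth note = 4.
Altogether 4 + 3 + 4 + 2 + 2 + 12 + 8 + 4 = 39.
39 ÷ 24 = 1 complete bar with 15 left over.

1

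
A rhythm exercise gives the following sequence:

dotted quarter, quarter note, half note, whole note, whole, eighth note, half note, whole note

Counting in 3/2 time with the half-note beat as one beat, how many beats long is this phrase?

9.5

One half-note beat = 4 eighth notes.
Express everything in eighth notes: dotted quarter = 3; quarter note = 2; half note = 4; whole note = 8; whole = 8; eighth note = 1; half note = 4; whole note = 8.
Adding: 3 + 2 + 4 + 8 + 8 + 1 + 4 + 8 = 38.
38 ÷ 4 = 9.5 beats.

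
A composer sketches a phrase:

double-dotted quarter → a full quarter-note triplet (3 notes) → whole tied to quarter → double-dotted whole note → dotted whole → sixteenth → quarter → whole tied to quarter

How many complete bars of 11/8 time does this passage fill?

One bar of 11/8 = 22 sixteenth notes.
Convert each value to sixteenth notes: double-dotted quarter = 7; a full quarter-note triplet (3 notes) (three triplet quarters span one half) = 8; whole tied to quarter (whole + quarter) = 20; double-dotted whole note = 28; dotted whole = 24; sixteenth = 1; quarter = 4; whole tied to quarter (whole + quarter) = 20.
Total: 7 + 8 + 20 + 28 + 24 + 1 + 4 + 20 = 112.
112 ÷ 22 = 5 complete bars with 2 left over.

5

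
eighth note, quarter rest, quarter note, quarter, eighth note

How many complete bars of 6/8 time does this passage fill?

1

One bar of 6/8 = 6 eighth notes.
Working in eighth notes: eighth note = 1; quarter rest = 2; quarter note = 2; quarter = 2; eighth note = 1.
Altogether 1 + 2 + 2 + 2 + 1 = 8.
8 ÷ 6 = 1 complete bar with 2 left over.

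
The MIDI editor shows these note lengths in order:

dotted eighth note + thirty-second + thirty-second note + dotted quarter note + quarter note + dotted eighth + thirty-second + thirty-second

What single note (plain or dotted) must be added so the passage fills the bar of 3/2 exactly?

dotted quarter note

The bar of 3/2 = 48 thirty-second notes.
Express everything in thirty-second notes: dotted eighth note = 6; thirty-second = 1; thirty-second note = 1; dotted quarter note = 12; quarter note = 8; dotted eighth = 6; thirty-second = 1; thirty-second = 1.
Sum: 6 + 1 + 1 + 12 + 8 + 6 + 1 + 1 = 36.
Remaining: 48 − 36 = 12 thirty-second notes, which is a dotted quarter note.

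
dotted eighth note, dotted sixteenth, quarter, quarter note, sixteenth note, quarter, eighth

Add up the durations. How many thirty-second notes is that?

39

Express everything in thirty-second notes: dotted eighth note = 6; dotted sixteenth = 3; quarter = 8; quarter note = 8; sixteenth note = 2; quarter = 8; eighth = 4.
Sum: 6 + 3 + 8 + 8 + 2 + 8 + 4 = 39 thirty-second notes.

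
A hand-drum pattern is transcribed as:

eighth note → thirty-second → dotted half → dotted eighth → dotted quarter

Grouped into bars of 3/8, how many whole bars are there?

3

One bar of 3/8 = 12 thirty-second notes.
Convert each value to thirty-second notes: eighth note = 4; thirty-second = 1; dotted half = 24; dotted eighth = 6; dotted quarter = 12.
Total: 4 + 1 + 24 + 6 + 12 = 47.
47 ÷ 12 = 3 complete bars with 11 left over.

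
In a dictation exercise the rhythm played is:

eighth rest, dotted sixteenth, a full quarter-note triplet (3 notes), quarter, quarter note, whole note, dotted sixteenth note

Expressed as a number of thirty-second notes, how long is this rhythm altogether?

74

Convert each value to thirty-second notes: eighth rest = 4; dotted sixteenth = 3; a full quarter-note triplet (3 notes) (three triplet quarters span one half) = 16; quarter = 8; quarter note = 8; whole note = 32; dotted sixteenth note = 3.
Adding: 4 + 3 + 16 + 8 + 8 + 32 + 3 = 74 thirty-second notes.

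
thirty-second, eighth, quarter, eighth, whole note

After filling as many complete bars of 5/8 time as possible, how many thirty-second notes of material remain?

9

One bar of 5/8 = 20 thirty-second notes.
Each duration in thirty-second notes: thirty-second = 1; eighth = 4; quarter = 8; eighth = 4; whole note = 32.
Adding: 1 + 4 + 8 + 4 + 32 = 49.
49 ÷ 20 = 2 complete bars with 9 thirty-second notes remaining.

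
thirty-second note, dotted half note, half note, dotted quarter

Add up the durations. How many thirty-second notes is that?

53

Working in thirty-second notes: thirty-second note = 1; dotted half note = 24; half note = 16; dotted quarter = 12.
Sum: 1 + 24 + 16 + 12 = 53 thirty-second notes.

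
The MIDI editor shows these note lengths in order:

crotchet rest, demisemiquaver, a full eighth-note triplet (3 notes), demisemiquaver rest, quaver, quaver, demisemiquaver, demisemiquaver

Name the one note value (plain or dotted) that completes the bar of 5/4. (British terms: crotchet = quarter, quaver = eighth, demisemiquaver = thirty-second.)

The bar of 5/4 = 40 thirty-second notes.
Convert each value to thirty-second notes: crotchet rest = 8; demisemiquaver = 1; a full eighth-note triplet (3 notes) (three triplet eighths span one quarter) = 8; demisemiquaver rest = 1; quaver = 4; quaver = 4; demisemiquaver = 1; demisemiquaver = 1.
Altogether 8 + 1 + 8 + 1 + 4 + 4 + 1 + 1 = 28.
Remaining: 40 − 28 = 12 thirty-second notes, which is a dotted quarter note.

dotted quarter note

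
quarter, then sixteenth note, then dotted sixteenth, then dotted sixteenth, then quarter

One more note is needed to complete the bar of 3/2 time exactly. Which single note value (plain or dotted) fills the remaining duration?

dotted half note

The bar of 3/2 = 48 thirty-second notes.
Convert each value to thirty-second notes: quarter = 8; sixteenth note = 2; dotted sixteenth = 3; dotted sixteenth = 3; quarter = 8.
Total: 8 + 2 + 3 + 3 + 8 = 24.
Remaining: 48 − 24 = 24 thirty-second notes, which is a dotted half note.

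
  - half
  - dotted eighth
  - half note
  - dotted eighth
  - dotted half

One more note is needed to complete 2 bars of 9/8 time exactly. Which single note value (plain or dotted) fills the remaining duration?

2 bars of 9/8 = 36 sixteenth notes.
Working in sixteenth notes: half = 8; dotted eighth = 3; half note = 8; dotted eighth = 3; dotted half = 12.
Adding: 8 + 3 + 8 + 3 + 12 = 34.
Remaining: 36 − 34 = 2 sixteenth notes, which is a eighth note.

eighth note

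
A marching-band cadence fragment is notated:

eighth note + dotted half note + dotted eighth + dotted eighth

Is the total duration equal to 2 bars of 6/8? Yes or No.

One bar of 6/8 = 12 sixteenth notes, so 2 bars = 24.
Express everything in sixteenth notes: eighth note = 2; dotted half note = 12; dotted eighth = 3; dotted eighth = 3.
Adding: 2 + 12 + 3 + 3 = 20.
20 falls short of 24, so the answer is No.

No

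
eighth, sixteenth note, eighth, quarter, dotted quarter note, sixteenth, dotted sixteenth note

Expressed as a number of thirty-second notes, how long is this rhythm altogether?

Express everything in thirty-second notes: eighth = 4; sixteenth note = 2; eighth = 4; quarter = 8; dotted quarter note = 12; sixteenth = 2; dotted sixteenth note = 3.
Adding: 4 + 2 + 4 + 8 + 12 + 2 + 3 = 35 thirty-second notes.

35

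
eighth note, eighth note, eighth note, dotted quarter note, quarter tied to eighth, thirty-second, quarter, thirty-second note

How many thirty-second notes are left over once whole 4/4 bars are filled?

14

One bar of 4/4 = 32 thirty-second notes.
Working in thirty-second notes: eighth note = 4; eighth note = 4; eighth note = 4; dotted quarter note = 12; quarter tied to eighth (quarter + eighth) = 12; thirty-second = 1; quarter = 8; thirty-second note = 1.
Altogether 4 + 4 + 4 + 12 + 12 + 1 + 8 + 1 = 46.
46 ÷ 32 = 1 complete bar with 14 thirty-second notes remaining.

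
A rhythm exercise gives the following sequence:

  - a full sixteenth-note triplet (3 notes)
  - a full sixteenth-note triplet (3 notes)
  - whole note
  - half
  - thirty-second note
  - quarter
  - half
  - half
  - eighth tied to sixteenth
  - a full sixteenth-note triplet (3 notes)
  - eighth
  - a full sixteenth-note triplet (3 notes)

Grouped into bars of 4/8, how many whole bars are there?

One bar of 4/8 = 16 thirty-second notes.
Each duration in thirty-second notes: a full sixteenth-note triplet (3 notes) (three triplet sixteenths span one eighth) = 4; a full sixteenth-note triplet (3 notes) (three triplet sixteenths span one eighth) = 4; whole note = 32; half = 16; thirty-second note = 1; quarter = 8; half = 16; half = 16; eighth tied to sixteenth (eighth + sixteenth) = 6; a full sixteenth-note triplet (3 notes) (three triplet sixteenths span one eighth) = 4; eighth = 4; a full sixteenth-note triplet (3 notes) (three triplet sixteenths span one eighth) = 4.
Altogether 4 + 4 + 32 + 16 + 1 + 8 + 16 + 16 + 6 + 4 + 4 + 4 = 115.
115 ÷ 16 = 7 complete bars with 3 left over.

7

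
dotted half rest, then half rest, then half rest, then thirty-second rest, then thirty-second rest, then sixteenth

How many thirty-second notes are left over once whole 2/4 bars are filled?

One bar of 2/4 = 16 thirty-second notes.
Convert each value to thirty-second notes: dotted half rest = 24; half rest = 16; half rest = 16; thirty-second rest = 1; thirty-second rest = 1; sixteenth = 2.
Altogether 24 + 16 + 16 + 1 + 1 + 2 = 60.
60 ÷ 16 = 3 complete bars with 12 thirty-second notes remaining.

12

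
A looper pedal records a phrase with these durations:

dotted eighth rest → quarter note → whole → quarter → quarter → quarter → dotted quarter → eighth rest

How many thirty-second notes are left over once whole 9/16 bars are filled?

One bar of 9/16 = 9 sixteenth notes.
Express everything in sixteenth notes: dotted eighth rest = 3; quarter note = 4; whole = 16; quarter = 4; quarter = 4; quarter = 4; dotted quarter = 6; eighth rest = 2.
Altogether 3 + 4 + 16 + 4 + 4 + 4 + 6 + 2 = 43.
43 ÷ 9 = 4 complete bars with 7 sixteenth notes remaining = 14 thirty-second notes.

14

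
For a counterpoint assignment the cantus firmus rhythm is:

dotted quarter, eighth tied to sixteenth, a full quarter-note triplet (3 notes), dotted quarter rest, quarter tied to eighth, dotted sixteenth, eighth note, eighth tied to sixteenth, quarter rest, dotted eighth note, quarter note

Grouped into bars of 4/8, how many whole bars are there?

5

One bar of 4/8 = 16 thirty-second notes.
Convert each value to thirty-second notes: dotted quarter = 12; eighth tied to sixteenth (eighth + sixteenth) = 6; a full quarter-note triplet (3 notes) (three triplet quarters span one half) = 16; dotted quarter rest = 12; quarter tied to eighth (quarter + eighth) = 12; dotted sixteenth = 3; eighth note = 4; eighth tied to sixteenth (eighth + sixteenth) = 6; quarter rest = 8; dotted eighth note = 6; quarter note = 8.
Total: 12 + 6 + 16 + 12 + 12 + 3 + 4 + 6 + 8 + 6 + 8 = 93.
93 ÷ 16 = 5 complete bars with 13 left over.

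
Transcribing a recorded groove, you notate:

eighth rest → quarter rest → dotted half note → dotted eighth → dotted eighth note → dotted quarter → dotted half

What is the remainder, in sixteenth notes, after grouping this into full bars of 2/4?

2

One bar of 2/4 = 8 sixteenth notes.
Convert each value to sixteenth notes: eighth rest = 2; quarter rest = 4; dotted half note = 12; dotted eighth = 3; dotted eighth note = 3; dotted quarter = 6; dotted half = 12.
Total: 2 + 4 + 12 + 3 + 3 + 6 + 12 = 42.
42 ÷ 8 = 5 complete bars with 2 sixteenth notes remaining.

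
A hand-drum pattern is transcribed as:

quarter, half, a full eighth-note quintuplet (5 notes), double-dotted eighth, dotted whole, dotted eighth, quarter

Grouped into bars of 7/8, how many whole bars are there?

3

One bar of 7/8 = 28 thirty-second notes.
Express everything in thirty-second notes: quarter = 8; half = 16; a full eighth-note quintuplet (5 notes) (five quintuplet eighths span one half) = 16; double-dotted eighth = 7; dotted whole = 48; dotted eighth = 6; quarter = 8.
Sum: 8 + 16 + 16 + 7 + 48 + 6 + 8 = 109.
109 ÷ 28 = 3 complete bars with 25 left over.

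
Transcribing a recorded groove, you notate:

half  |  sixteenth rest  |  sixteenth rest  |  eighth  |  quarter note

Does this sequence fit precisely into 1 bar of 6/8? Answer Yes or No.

No

One bar of 6/8 = 12 sixteenth notes.
Each duration in sixteenth notes: half = 8; sixteenth rest = 1; sixteenth rest = 1; eighth = 2; quarter note = 4.
Sum: 8 + 1 + 1 + 2 + 4 = 16.
16 exceeds 12, so the answer is No.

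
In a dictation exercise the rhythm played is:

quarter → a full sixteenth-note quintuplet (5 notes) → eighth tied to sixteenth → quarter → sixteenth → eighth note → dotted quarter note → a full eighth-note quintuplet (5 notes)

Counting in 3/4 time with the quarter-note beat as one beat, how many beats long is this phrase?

8

One quarter-note beat = 4 sixteenth notes.
Express everything in sixteenth notes: quarter = 4; a full sixteenth-note quintuplet (5 notes) (five quintuplet sixteenths span one quarter) = 4; eighth tied to sixteenth (eighth + sixteenth) = 3; quarter = 4; sixteenth = 1; eighth note = 2; dotted quarter note = 6; a full eighth-note quintuplet (5 notes) (five quintuplet eighths span one half) = 8.
Sum: 4 + 4 + 3 + 4 + 1 + 2 + 6 + 8 = 32.
32 ÷ 4 = 8 beats.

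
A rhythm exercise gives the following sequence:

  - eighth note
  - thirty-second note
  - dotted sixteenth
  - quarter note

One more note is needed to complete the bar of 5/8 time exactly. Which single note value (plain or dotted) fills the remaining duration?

The bar of 5/8 = 20 thirty-second notes.
Working in thirty-second notes: eighth note = 4; thirty-second note = 1; dotted sixteenth = 3; quarter note = 8.
Adding: 4 + 1 + 3 + 8 = 16.
Remaining: 20 − 16 = 4 thirty-second notes, which is a eighth note.

eighth note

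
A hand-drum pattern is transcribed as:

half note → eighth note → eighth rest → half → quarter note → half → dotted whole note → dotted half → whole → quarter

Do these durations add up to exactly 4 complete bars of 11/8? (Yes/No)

Yes

One bar of 11/8 = 11 eighth notes, so 4 bars = 44.
Convert each value to eighth notes: half note = 4; eighth note = 1; eighth rest = 1; half = 4; quarter note = 2; half = 4; dotted whole note = 12; dotted half = 6; whole = 8; quarter = 2.
Total: 4 + 1 + 1 + 4 + 2 + 4 + 12 + 6 + 8 + 2 = 44.
44 equals 44, so the answer is Yes.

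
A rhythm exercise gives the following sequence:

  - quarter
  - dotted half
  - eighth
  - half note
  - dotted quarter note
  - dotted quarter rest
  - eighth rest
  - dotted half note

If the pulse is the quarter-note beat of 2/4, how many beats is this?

One quarter-note beat = 2 eighth notes.
In eighth notes: quarter = 2; dotted half = 6; eighth = 1; half note = 4; dotted quarter note = 3; dotted quarter rest = 3; eighth rest = 1; dotted half note = 6.
Altogether 2 + 6 + 1 + 4 + 3 + 3 + 1 + 6 = 26.
26 ÷ 2 = 13 beats.

13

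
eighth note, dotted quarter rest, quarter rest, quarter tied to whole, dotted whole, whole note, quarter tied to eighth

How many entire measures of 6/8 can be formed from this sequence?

6

One bar of 6/8 = 6 eighth notes.
Convert each value to eighth notes: eighth note = 1; dotted quarter rest = 3; quarter rest = 2; quarter tied to whole (quarter + whole) = 10; dotted whole = 12; whole note = 8; quarter tied to eighth (quarter + eighth) = 3.
Sum: 1 + 3 + 2 + 10 + 12 + 8 + 3 = 39.
39 ÷ 6 = 6 complete bars with 3 left over.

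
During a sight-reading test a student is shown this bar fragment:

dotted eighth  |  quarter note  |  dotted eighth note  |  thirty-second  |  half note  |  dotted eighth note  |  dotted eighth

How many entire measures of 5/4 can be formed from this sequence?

One bar of 5/4 = 40 thirty-second notes.
Each duration in thirty-second notes: dotted eighth = 6; quarter note = 8; dotted eighth note = 6; thirty-second = 1; half note = 16; dotted eighth note = 6; dotted eighth = 6.
Total: 6 + 8 + 6 + 1 + 16 + 6 + 6 = 49.
49 ÷ 40 = 1 complete bar with 9 left over.

1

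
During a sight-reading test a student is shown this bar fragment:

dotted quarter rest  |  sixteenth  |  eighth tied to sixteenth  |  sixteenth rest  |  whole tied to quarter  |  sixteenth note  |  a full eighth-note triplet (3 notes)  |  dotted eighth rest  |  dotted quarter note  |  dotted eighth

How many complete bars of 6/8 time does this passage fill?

4

One bar of 6/8 = 12 sixteenth notes.
In sixteenth notes: dotted quarter rest = 6; sixteenth = 1; eighth tied to sixteenth (eighth + sixteenth) = 3; sixteenth rest = 1; whole tied to quarter (whole + quarter) = 20; sixteenth note = 1; a full eighth-note triplet (3 notes) (three triplet eighths span one quarter) = 4; dotted eighth rest = 3; dotted quarter note = 6; dotted eighth = 3.
Altogether 6 + 1 + 3 + 1 + 20 + 1 + 4 + 3 + 6 + 3 = 48.
48 ÷ 12 = 4 complete bars with 0 left over.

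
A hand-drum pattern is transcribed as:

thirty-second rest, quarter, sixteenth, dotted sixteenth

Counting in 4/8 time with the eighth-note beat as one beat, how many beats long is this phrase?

3.5

One eighth-note beat = 4 thirty-second notes.
Working in thirty-second notes: thirty-second rest = 1; quarter = 8; sixteenth = 2; dotted sixteenth = 3.
Altogether 1 + 8 + 2 + 3 = 14.
14 ÷ 4 = 3.5 beats.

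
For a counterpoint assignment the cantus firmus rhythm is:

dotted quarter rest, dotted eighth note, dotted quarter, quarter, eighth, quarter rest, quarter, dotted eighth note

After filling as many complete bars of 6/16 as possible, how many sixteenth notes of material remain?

One bar of 6/16 = 6 sixteenth notes.
Each duration in sixteenth notes: dotted quarter rest = 6; dotted eighth note = 3; dotted quarter = 6; quarter = 4; eighth = 2; quarter rest = 4; quarter = 4; dotted eighth note = 3.
Adding: 6 + 3 + 6 + 4 + 2 + 4 + 4 + 3 = 32.
32 ÷ 6 = 5 complete bars with 2 sixteenth notes remaining.

2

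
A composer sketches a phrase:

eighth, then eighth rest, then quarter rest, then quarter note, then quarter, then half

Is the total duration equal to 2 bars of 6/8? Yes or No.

One bar of 6/8 = 6 eighth notes, so 2 bars = 12.
Convert each value to eighth notes: eighth = 1; eighth rest = 1; quarter rest = 2; quarter note = 2; quarter = 2; half = 4.
Sum: 1 + 1 + 2 + 2 + 2 + 4 = 12.
12 equals 12, so the answer is Yes.

Yes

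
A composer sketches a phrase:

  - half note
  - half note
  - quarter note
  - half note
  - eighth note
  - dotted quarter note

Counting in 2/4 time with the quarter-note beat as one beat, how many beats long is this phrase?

One quarter-note beat = 2 eighth notes.
Convert each value to eighth notes: half note = 4; half note = 4; quarter note = 2; half note = 4; eighth note = 1; dotted quarter note = 3.
Adding: 4 + 4 + 2 + 4 + 1 + 3 = 18.
18 ÷ 2 = 9 beats.

9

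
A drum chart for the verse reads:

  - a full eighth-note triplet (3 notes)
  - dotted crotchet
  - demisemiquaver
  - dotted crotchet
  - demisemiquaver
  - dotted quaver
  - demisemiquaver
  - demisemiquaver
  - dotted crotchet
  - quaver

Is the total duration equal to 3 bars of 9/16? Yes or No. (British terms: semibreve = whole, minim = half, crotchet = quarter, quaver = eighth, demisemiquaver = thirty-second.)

One bar of 9/16 = 18 thirty-second notes, so 3 bars = 54.
Each duration in thirty-second notes: a full eighth-note triplet (3 notes) (three triplet eighths span one quarter) = 8; dotted crotchet = 12; demisemiquaver = 1; dotted crotchet = 12; demisemiquaver = 1; dotted quaver = 6; demisemiquaver = 1; demisemiquaver = 1; dotted crotchet = 12; quaver = 4.
Sum: 8 + 12 + 1 + 12 + 1 + 6 + 1 + 1 + 12 + 4 = 58.
58 exceeds 54, so the answer is No.

No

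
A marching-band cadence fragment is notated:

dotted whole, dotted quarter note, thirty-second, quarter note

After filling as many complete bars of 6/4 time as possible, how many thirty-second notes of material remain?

One bar of 6/4 = 48 thirty-second notes.
Each duration in thirty-second notes: dotted whole = 48; dotted quarter note = 12; thirty-second = 1; quarter note = 8.
Sum: 48 + 12 + 1 + 8 = 69.
69 ÷ 48 = 1 complete bar with 21 thirty-second notes remaining.

21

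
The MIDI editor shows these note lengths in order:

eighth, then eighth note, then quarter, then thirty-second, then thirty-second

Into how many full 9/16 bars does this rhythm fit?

1

One bar of 9/16 = 18 thirty-second notes.
Working in thirty-second notes: eighth = 4; eighth note = 4; quarter = 8; thirty-second = 1; thirty-second = 1.
Total: 4 + 4 + 8 + 1 + 1 = 18.
18 ÷ 18 = 1 complete bar with 0 left over.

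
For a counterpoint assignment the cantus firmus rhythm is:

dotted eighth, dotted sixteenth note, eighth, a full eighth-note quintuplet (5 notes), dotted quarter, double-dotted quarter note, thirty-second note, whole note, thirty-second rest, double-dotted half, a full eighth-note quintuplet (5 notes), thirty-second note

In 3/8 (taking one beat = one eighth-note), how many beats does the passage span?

One eighth-note beat = 4 thirty-second notes.
Working in thirty-second notes: dotted eighth = 6; dotted sixteenth note = 3; eighth = 4; a full eighth-note quintuplet (5 notes) (five quintuplet eighths span one half) = 16; dotted quarter = 12; double-dotted quarter note = 14; thirty-second note = 1; whole note = 32; thirty-second rest = 1; double-dotted half = 28; a full eighth-note quintuplet (5 notes) (five quintuplet eighths span one half) = 16; thirty-second note = 1.
Total: 6 + 3 + 4 + 16 + 12 + 14 + 1 + 32 + 1 + 28 + 16 + 1 = 134.
134 ÷ 4 = 33.5 beats.

33.5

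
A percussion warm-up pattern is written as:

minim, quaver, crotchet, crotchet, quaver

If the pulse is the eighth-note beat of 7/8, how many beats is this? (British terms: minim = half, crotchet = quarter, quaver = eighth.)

One eighth-note beat = 2 sixteenth notes.
Express everything in sixteenth notes: minim = 8; quaver = 2; crotchet = 4; crotchet = 4; quaver = 2.
Total: 8 + 2 + 4 + 4 + 2 = 20.
20 ÷ 2 = 10 beats.

10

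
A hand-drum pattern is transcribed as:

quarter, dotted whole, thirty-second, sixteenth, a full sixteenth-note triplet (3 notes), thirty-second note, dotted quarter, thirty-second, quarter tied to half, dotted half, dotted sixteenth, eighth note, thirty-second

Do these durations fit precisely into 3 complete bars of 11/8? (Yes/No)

No

One bar of 11/8 = 44 thirty-second notes, so 3 bars = 132.
Express everything in thirty-second notes: quarter = 8; dotted whole = 48; thirty-second = 1; sixteenth = 2; a full sixteenth-note triplet (3 notes) (three triplet sixteenths span one eighth) = 4; thirty-second note = 1; dotted quarter = 12; thirty-second = 1; quarter tied to half (quarter + half) = 24; dotted half = 24; dotted sixteenth = 3; eighth note = 4; thirty-second = 1.
Adding: 8 + 48 + 1 + 2 + 4 + 1 + 12 + 1 + 24 + 24 + 3 + 4 + 1 = 133.
133 exceeds 132, so the answer is No.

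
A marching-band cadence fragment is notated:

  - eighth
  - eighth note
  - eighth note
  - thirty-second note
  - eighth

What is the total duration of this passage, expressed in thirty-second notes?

17

Convert each value to thirty-second notes: eighth = 4; eighth note = 4; eighth note = 4; thirty-second note = 1; eighth = 4.
Total: 4 + 4 + 4 + 1 + 4 = 17 thirty-second notes.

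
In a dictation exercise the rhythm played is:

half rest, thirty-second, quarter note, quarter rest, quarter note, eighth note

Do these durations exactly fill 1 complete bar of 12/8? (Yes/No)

No

One bar of 12/8 = 48 thirty-second notes.
Working in thirty-second notes: half rest = 16; thirty-second = 1; quarter note = 8; quarter rest = 8; quarter note = 8; eighth note = 4.
Sum: 16 + 1 + 8 + 8 + 8 + 4 = 45.
45 falls short of 48, so the answer is No.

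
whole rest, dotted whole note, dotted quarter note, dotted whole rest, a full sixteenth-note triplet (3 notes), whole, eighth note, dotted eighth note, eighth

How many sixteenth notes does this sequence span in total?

In sixteenth notes: whole rest = 16; dotted whole note = 24; dotted quarter note = 6; dotted whole rest = 24; a full sixteenth-note triplet (3 notes) (three triplet sixteenths span one eighth) = 2; whole = 16; eighth note = 2; dotted eighth note = 3; eighth = 2.
Sum: 16 + 24 + 6 + 24 + 2 + 16 + 2 + 3 + 2 = 95 sixteenth notes.

95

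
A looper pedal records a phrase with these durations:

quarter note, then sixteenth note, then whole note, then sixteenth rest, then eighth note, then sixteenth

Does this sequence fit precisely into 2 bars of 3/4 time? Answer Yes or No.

No

One bar of 3/4 = 12 sixteenth notes, so 2 bars = 24.
Each duration in sixteenth notes: quarter note = 4; sixteenth note = 1; whole note = 16; sixteenth rest = 1; eighth note = 2; sixteenth = 1.
Altogether 4 + 1 + 16 + 1 + 2 + 1 = 25.
25 exceeds 24, so the answer is No.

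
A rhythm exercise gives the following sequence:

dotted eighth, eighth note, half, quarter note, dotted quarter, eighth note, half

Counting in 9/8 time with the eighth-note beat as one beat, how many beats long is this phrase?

16.5

One eighth-note beat = 2 sixteenth notes.
Working in sixteenth notes: dotted eighth = 3; eighth note = 2; half = 8; quarter note = 4; dotted quarter = 6; eighth note = 2; half = 8.
Adding: 3 + 2 + 8 + 4 + 6 + 2 + 8 = 33.
33 ÷ 2 = 16.5 beats.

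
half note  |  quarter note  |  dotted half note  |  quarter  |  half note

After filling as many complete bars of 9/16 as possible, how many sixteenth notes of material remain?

0

One bar of 9/16 = 9 sixteenth notes.
Each duration in sixteenth notes: half note = 8; quarter note = 4; dotted half note = 12; quarter = 4; half note = 8.
Sum: 8 + 4 + 12 + 4 + 8 = 36.
36 ÷ 9 = 4 complete bars with 0 sixteenth notes remaining.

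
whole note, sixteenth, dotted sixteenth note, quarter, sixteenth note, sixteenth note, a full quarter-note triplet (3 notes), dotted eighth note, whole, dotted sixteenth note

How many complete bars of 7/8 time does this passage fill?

One bar of 7/8 = 28 thirty-second notes.
Convert each value to thirty-second notes: whole note = 32; sixteenth = 2; dotted sixteenth note = 3; quarter = 8; sixteenth note = 2; sixteenth note = 2; a full quarter-note triplet (3 notes) (three triplet quarters span one half) = 16; dotted eighth note = 6; whole = 32; dotted sixteenth note = 3.
Total: 32 + 2 + 3 + 8 + 2 + 2 + 16 + 6 + 32 + 3 = 106.
106 ÷ 28 = 3 complete bars with 22 left over.

3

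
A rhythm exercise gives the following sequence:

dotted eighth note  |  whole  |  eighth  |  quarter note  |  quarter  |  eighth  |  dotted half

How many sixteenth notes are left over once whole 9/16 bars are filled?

7

One bar of 9/16 = 9 sixteenth notes.
Convert each value to sixteenth notes: dotted eighth note = 3; whole = 16; eighth = 2; quarter note = 4; quarter = 4; eighth = 2; dotted half = 12.
Total: 3 + 16 + 2 + 4 + 4 + 2 + 12 = 43.
43 ÷ 9 = 4 complete bars with 7 sixteenth notes remaining.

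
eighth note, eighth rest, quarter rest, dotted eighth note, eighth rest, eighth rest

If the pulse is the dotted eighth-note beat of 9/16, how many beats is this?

One dotted eighth-note beat = 3 sixteenth notes.
Express everything in sixteenth notes: eighth note = 2; eighth rest = 2; quarter rest = 4; dotted eighth note = 3; eighth rest = 2; eighth rest = 2.
Adding: 2 + 2 + 4 + 3 + 2 + 2 = 15.
15 ÷ 3 = 5 beats.

5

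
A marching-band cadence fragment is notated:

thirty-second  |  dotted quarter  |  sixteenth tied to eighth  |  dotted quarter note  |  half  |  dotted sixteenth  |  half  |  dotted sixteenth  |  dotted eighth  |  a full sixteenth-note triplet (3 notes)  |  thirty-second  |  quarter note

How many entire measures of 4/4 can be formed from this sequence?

One bar of 4/4 = 32 thirty-second notes.
Express everything in thirty-second notes: thirty-second = 1; dotted quarter = 12; sixteenth tied to eighth (sixteenth + eighth) = 6; dotted quarter note = 12; half = 16; dotted sixteenth = 3; half = 16; dotted sixteenth = 3; dotted eighth = 6; a full sixteenth-note triplet (3 notes) (three triplet sixteenths span one eighth) = 4; thirty-second = 1; quarter note = 8.
Total: 1 + 12 + 6 + 12 + 16 + 3 + 16 + 3 + 6 + 4 + 1 + 8 = 88.
88 ÷ 32 = 2 complete bars with 24 left over.

2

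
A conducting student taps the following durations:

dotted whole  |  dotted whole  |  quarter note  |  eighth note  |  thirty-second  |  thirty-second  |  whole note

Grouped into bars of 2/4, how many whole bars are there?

One bar of 2/4 = 16 thirty-second notes.
Working in thirty-second notes: dotted whole = 48; dotted whole = 48; quarter note = 8; eighth note = 4; thirty-second = 1; thirty-second = 1; whole note = 32.
Sum: 48 + 48 + 8 + 4 + 1 + 1 + 32 = 142.
142 ÷ 16 = 8 complete bars with 14 left over.

8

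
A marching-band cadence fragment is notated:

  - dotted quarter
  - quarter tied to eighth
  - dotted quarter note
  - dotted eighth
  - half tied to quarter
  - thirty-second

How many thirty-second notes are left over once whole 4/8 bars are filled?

3

One bar of 4/8 = 16 thirty-second notes.
Convert each value to thirty-second notes: dotted quarter = 12; quarter tied to eighth (quarter + eighth) = 12; dotted quarter note = 12; dotted eighth = 6; half tied to quarter (half + quarter) = 24; thirty-second = 1.
Total: 12 + 12 + 12 + 6 + 24 + 1 = 67.
67 ÷ 16 = 4 complete bars with 3 thirty-second notes remaining.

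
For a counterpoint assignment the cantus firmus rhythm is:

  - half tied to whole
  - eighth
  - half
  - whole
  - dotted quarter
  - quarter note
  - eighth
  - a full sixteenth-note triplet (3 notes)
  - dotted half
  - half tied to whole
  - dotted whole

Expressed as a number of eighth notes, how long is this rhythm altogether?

Convert each value to eighth notes: half tied to whole (half + whole) = 12; eighth = 1; half = 4; whole = 8; dotted quarter = 3; quarter note = 2; eighth = 1; a full sixteenth-note triplet (3 notes) (three triplet sixteenths span one eighth) = 1; dotted half = 6; half tied to whole (half + whole) = 12; dotted whole = 12.
Altogether 12 + 1 + 4 + 8 + 3 + 2 + 1 + 1 + 6 + 12 + 12 = 62 eighth notes.

62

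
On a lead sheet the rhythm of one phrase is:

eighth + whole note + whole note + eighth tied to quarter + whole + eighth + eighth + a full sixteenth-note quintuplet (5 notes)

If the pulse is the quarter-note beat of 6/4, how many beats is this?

16

One quarter-note beat = 2 eighth notes.
Convert each value to eighth notes: eighth = 1; whole note = 8; whole note = 8; eighth tied to quarter (eighth + quarter) = 3; whole = 8; eighth = 1; eighth = 1; a full sixteenth-note quintuplet (5 notes) (five quintuplet sixteenths span one quarter) = 2.
Adding: 1 + 8 + 8 + 3 + 8 + 1 + 1 + 2 = 32.
32 ÷ 2 = 16 beats.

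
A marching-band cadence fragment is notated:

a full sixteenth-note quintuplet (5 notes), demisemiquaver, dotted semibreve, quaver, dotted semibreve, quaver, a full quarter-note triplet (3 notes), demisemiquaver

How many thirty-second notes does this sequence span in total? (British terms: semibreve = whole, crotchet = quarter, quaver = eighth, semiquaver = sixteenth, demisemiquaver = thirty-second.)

Each duration in thirty-second notes: a full sixteenth-note quintuplet (5 notes) (five quintuplet sixteenths span one quarter) = 8; demisemiquaver = 1; dotted semibreve = 48; quaver = 4; dotted semibreve = 48; quaver = 4; a full quarter-note triplet (3 notes) (three triplet quarters span one half) = 16; demisemiquaver = 1.
Adding: 8 + 1 + 48 + 4 + 48 + 4 + 16 + 1 = 130 thirty-second notes.

130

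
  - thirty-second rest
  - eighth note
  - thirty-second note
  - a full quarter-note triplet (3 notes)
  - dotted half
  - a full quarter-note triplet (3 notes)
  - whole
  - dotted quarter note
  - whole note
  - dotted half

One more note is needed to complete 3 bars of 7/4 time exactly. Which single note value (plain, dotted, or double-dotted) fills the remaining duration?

3 bars of 7/4 = 168 thirty-second notes.
Convert each value to thirty-second notes: thirty-second rest = 1; eighth note = 4; thirty-second note = 1; a full quarter-note triplet (3 notes) (three triplet quarters span one half) = 16; dotted half = 24; a full quarter-note triplet (3 notes) (three triplet quarters span one half) = 16; whole = 32; dotted quarter note = 12; whole note = 32; dotted half = 24.
Total: 1 + 4 + 1 + 16 + 24 + 16 + 32 + 12 + 32 + 24 = 162.
Remaining: 168 − 162 = 6 thirty-second notes, which is a dotted eighth note.

dotted eighth note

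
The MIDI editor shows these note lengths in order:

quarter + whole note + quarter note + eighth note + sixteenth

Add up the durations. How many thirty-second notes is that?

In thirty-second notes: quarter = 8; whole note = 32; quarter note = 8; eighth note = 4; sixteenth = 2.
Altogether 8 + 32 + 8 + 4 + 2 = 54 thirty-second notes.

54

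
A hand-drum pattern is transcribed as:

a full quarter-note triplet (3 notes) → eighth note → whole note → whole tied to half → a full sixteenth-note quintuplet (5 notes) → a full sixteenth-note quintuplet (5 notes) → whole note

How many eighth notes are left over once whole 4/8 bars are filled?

One bar of 4/8 = 4 eighth notes.
In eighth notes: a full quarter-note triplet (3 notes) (three triplet quarters span one half) = 4; eighth note = 1; whole note = 8; whole tied to half (whole + half) = 12; a full sixteenth-note quintuplet (5 notes) (five quintuplet sixteenths span one quarter) = 2; a full sixteenth-note quintuplet (5 notes) (five quintuplet sixteenths span one quarter) = 2; whole note = 8.
Altogether 4 + 1 + 8 + 12 + 2 + 2 + 8 = 37.
37 ÷ 4 = 9 complete bars with 1 eighth note remaining.

1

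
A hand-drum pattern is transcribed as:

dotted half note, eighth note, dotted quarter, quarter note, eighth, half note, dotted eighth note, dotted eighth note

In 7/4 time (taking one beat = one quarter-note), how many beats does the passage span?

10

One quarter-note beat = 4 sixteenth notes.
Each duration in sixteenth notes: dotted half note = 12; eighth note = 2; dotted quarter = 6; quarter note = 4; eighth = 2; half note = 8; dotted eighth note = 3; dotted eighth note = 3.
Total: 12 + 2 + 6 + 4 + 2 + 8 + 3 + 3 = 40.
40 ÷ 4 = 10 beats.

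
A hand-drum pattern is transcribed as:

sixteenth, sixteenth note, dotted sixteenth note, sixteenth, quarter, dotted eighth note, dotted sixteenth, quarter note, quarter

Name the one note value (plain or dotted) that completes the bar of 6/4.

The bar of 6/4 = 48 thirty-second notes.
Working in thirty-second notes: sixteenth = 2; sixteenth note = 2; dotted sixteenth note = 3; sixteenth = 2; quarter = 8; dotted eighth note = 6; dotted sixteenth = 3; quarter note = 8; quarter = 8.
Adding: 2 + 2 + 3 + 2 + 8 + 6 + 3 + 8 + 8 = 42.
Remaining: 48 − 42 = 6 thirty-second notes, which is a dotted eighth note.

dotted eighth note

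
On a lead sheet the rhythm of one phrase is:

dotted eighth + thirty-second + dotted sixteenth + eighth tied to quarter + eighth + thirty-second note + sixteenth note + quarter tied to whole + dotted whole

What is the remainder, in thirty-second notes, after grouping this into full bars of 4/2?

53

One bar of 4/2 = 64 thirty-second notes.
Express everything in thirty-second notes: dotted eighth = 6; thirty-second = 1; dotted sixteenth = 3; eighth tied to quarter (eighth + quarter) = 12; eighth = 4; thirty-second note = 1; sixteenth note = 2; quarter tied to whole (quarter + whole) = 40; dotted whole = 48.
Altogether 6 + 1 + 3 + 12 + 4 + 1 + 2 + 40 + 48 = 117.
117 ÷ 64 = 1 complete bar with 53 thirty-second notes remaining.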